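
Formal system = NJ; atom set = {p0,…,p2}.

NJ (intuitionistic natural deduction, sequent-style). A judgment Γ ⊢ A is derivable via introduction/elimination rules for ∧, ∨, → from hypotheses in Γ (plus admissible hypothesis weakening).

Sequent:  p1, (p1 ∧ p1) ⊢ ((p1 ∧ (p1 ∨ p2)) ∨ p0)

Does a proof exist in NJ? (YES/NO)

Derivation (root first):
[∨I₁] p1, (p1 ∧ p1) ⊢ ((p1 ∧ (p1 ∨ p2)) ∨ p0)
  [∧I] p1, (p1 ∧ p1) ⊢ (p1 ∧ (p1 ∨ p2))
    [Ax] p1 ⊢ p1
    [∨I₁] p1, (p1 ∧ p1) ⊢ (p1 ∨ p2)
      [Wk] p1, (p1 ∧ p1) ⊢ p1
        [Ax] p1 ⊢ p1

Result: YES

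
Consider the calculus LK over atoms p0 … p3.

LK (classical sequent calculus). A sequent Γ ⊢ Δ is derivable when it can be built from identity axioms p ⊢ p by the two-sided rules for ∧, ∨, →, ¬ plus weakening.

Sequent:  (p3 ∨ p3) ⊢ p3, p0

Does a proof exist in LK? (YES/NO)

Derivation (root first):
[∨L] (p3 ∨ p3) ⊢ p3, p0
  [WR] p3 ⊢ p3, p0
    [Ax] p3 ⊢ p3
  [WR] p3 ⊢ p3, p0
    [Ax] p3 ⊢ p3

Result: YES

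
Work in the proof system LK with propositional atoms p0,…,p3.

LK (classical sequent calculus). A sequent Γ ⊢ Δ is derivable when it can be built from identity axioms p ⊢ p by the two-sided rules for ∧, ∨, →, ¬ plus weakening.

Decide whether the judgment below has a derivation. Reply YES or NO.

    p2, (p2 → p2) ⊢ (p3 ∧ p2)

Truth-table refutation:
  v=0000: Γ:[p2=F, (p2 → p2)=T] Δ:[(p3 ∧ p2)=F] refutes=False
  v=0001: Γ:[p2=F, (p2 → p2)=T] Δ:[(p3 ∧ p2)=F] refutes=False
  v=0010: Γ:[p2=T, (p2 → p2)=T] Δ:[(p3 ∧ p2)=F] refutes=True  ← countermodel

Result: NO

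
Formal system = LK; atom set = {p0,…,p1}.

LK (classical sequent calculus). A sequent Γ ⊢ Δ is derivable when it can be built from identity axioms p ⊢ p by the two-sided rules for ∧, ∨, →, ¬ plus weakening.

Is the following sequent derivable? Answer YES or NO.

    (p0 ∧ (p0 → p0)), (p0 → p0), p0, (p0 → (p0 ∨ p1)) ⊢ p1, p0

Proof tree:
[→L] (p0 ∧ (p0 → p0)), (p0 → p0), p0, (p0 → (p0 ∨ p1)) ⊢ p1, p0
  [∧L] (p0 ∧ (p0 → p0)) ⊢ p0
    [→L] p0, (p0 → p0) ⊢ p0
      [Ax] p0 ⊢ p0
      [Ax] p0 ⊢ p0
  [∨L] (p0 → p0), p0, (p0 ∨ p1) ⊢ p1, p0
    [WL] p0, (p0 → p0), p0 ⊢ p0
      [→L] p0, (p0 → p0) ⊢ p0
        [Ax] p0 ⊢ p0
        [Ax] p0 ⊢ p0
    [Ax] p1 ⊢ p1

Result: YES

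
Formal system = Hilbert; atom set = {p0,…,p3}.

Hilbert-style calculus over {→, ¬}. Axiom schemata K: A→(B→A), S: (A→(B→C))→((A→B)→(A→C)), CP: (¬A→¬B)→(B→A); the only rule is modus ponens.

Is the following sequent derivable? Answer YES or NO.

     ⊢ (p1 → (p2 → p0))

Truth-table refutation:
  v=0000: Γ:[] Δ:[(p1 → (p2 → p0))=T] refutes=False
  v=0001: Γ:[] Δ:[(p1 → (p2 → p0))=T] refutes=False
  v=0010: Γ:[] Δ:[(p1 → (p2 → p0))=T] refutes=False
  v=0011: Γ:[] Δ:[(p1 → (p2 → p0))=T] refutes=False
  v=0100: Γ:[] Δ:[(p1 → (p2 → p0))=T] refutes=False
  v=0101: Γ:[] Δ:[(p1 → (p2 → p0))=T] refutes=False
  v=0110: Γ:[] Δ:[(p1 → (p2 → p0))=F] refutes=True  ← countermodel

Result: NO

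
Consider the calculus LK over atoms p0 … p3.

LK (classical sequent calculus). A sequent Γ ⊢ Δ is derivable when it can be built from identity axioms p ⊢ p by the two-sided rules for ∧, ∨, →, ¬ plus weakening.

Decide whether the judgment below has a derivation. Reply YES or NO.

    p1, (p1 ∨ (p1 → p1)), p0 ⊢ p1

Derivation trace:
[WL] p1, (p1 ∨ (p1 → p1)), p0 ⊢ p1
  [∨L] p1, (p1 ∨ (p1 → p1)) ⊢ p1
    [Ax] p1 ⊢ p1
    [→L] p1, (p1 → p1) ⊢ p1
      [Ax] p1 ⊢ p1
      [Ax] p1 ⊢ p1

Result: YES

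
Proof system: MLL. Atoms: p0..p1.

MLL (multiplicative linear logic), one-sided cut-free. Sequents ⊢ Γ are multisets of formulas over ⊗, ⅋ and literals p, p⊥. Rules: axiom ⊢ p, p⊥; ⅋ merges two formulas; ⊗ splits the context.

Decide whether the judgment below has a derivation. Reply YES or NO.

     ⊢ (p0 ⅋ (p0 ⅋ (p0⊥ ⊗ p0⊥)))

Proof tree:
[⅋]  ⊢ (p0 ⅋ (p0 ⅋ (p0⊥ ⊗ p0⊥)))
  [⅋]  ⊢ p0, (p0 ⅋ (p0⊥ ⊗ p0⊥))
    [⊗]  ⊢ p0, p0, (p0⊥ ⊗ p0⊥)
      [Ax]  ⊢ p0, p0⊥
      [Ax]  ⊢ p0, p0⊥

Result: YES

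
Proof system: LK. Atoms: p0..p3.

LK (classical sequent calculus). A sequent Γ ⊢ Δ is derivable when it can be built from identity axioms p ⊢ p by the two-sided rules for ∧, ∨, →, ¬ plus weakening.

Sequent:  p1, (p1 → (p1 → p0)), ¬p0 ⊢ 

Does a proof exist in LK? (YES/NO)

Derivation trace:
[¬L] p1, (p1 → (p1 → p0)), ¬p0 ⊢ 
  [→L] p1, (p1 → (p1 → p0)) ⊢ p0
    [Ax] p1 ⊢ p1
    [→L] p1, (p1 → p0) ⊢ p0
      [Ax] p1 ⊢ p1
      [Ax] p0 ⊢ p0

Result: YES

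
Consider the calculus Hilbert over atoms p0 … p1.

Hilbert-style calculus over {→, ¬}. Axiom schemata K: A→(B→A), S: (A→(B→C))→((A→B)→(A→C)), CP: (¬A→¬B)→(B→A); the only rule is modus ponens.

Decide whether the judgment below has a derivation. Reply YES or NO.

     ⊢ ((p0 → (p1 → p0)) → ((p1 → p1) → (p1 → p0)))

Enumerate valuations to refute Γ ⊢ Δ:
  v=00: Γ:[] Δ:[((p0 → (p1 → p0)) → ((p1 → p1) → (p1 → p0)))=T] refutes=False
  v=01: Γ:[] Δ:[((p0 → (p1 → p0)) → ((p1 → p1) → (p1 → p0)))=F] refutes=True  ← countermodel

Result: NO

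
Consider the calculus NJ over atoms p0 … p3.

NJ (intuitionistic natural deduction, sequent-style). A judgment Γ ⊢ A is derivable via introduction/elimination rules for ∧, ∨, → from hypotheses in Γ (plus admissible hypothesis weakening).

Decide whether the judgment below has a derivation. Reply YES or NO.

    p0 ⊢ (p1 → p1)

Proof tree:
[Wk] p0 ⊢ (p1 → p1)
  [→I]  ⊢ (p1 → p1)
    [Ax] p1 ⊢ p1

Result: YES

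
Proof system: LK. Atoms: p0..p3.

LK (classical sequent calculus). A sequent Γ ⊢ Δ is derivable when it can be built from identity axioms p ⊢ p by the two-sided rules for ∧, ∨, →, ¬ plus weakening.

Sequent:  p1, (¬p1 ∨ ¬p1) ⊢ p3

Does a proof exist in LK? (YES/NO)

Derivation trace:
[∨L] p1, (¬p1 ∨ ¬p1) ⊢ p3
  [WR] p1, ¬p1 ⊢ p3
    [¬L] p1, ¬p1 ⊢ 
      [Ax] p1 ⊢ p1
  [WR] p1, ¬p1 ⊢ p3
    [¬L] p1, ¬p1 ⊢ 
      [Ax] p1 ⊢ p1

Result: YES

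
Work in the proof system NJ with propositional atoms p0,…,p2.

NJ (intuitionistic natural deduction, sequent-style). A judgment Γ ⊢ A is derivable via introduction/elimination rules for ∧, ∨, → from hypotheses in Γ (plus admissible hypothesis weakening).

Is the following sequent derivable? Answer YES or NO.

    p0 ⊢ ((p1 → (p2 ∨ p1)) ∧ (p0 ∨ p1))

Proof tree:
[∧I] p0 ⊢ ((p1 → (p2 ∨ p1)) ∧ (p0 ∨ p1))
  [→I]  ⊢ (p1 → (p2 ∨ p1))
    [∨I₂] p1 ⊢ (p2 ∨ p1)
      [Ax] p1 ⊢ p1
  [∨I₁] p0 ⊢ (p0 ∨ p1)
    [Ax] p0 ⊢ p0

Result: YES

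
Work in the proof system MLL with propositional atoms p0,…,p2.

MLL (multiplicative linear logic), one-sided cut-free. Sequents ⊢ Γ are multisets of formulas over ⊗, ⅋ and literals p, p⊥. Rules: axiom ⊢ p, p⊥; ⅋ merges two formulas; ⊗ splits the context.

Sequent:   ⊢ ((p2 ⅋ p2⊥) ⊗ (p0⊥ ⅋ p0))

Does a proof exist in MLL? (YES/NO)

Derivation (root first):
[⊗]  ⊢ ((p2 ⅋ p2⊥) ⊗ (p0⊥ ⅋ p0))
  [⅋]  ⊢ (p2 ⅋ p2⊥)
    [Ax]  ⊢ p2, p2⊥
  [⅋]  ⊢ (p0⊥ ⅋ p0)
    [Ax]  ⊢ p0, p0⊥

Result: YES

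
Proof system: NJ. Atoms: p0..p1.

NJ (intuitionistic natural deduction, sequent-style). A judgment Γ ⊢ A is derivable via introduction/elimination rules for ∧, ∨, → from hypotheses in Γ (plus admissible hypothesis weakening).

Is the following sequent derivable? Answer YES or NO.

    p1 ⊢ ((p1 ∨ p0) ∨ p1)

Derivation trace:
[∨I₁] p1 ⊢ ((p1 ∨ p0) ∨ p1)
  [∨I₁] p1 ⊢ (p1 ∨ p0)
    [Ax] p1 ⊢ p1

Result: YES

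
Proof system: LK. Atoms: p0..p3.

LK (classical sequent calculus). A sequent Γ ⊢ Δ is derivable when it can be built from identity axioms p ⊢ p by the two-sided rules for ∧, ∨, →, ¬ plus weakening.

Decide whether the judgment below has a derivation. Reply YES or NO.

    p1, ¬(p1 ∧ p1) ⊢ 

Proof tree:
[¬L] p1, ¬(p1 ∧ p1) ⊢ 
  [∧R] p1 ⊢ (p1 ∧ p1)
    [Ax] p1 ⊢ p1
    [Ax] p1 ⊢ p1

Result: YES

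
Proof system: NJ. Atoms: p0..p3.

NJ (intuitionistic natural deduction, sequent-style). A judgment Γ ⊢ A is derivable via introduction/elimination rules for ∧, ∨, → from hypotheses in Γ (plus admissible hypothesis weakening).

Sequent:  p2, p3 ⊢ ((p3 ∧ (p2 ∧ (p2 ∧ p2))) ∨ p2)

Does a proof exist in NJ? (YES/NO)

Derivation (root first):
[∨I₁] p2, p3 ⊢ ((p3 ∧ (p2 ∧ (p2 ∧ p2))) ∨ p2)
  [∧I] p2, p3 ⊢ (p3 ∧ (p2 ∧ (p2 ∧ p2)))
    [Ax] p3 ⊢ p3
    [∧I] p2 ⊢ (p2 ∧ (p2 ∧ p2))
      [Ax] p2 ⊢ p2
      [∧I] p2 ⊢ (p2 ∧ p2)
        [Ax] p2 ⊢ p2
        [Ax] p2 ⊢ p2

Result: YES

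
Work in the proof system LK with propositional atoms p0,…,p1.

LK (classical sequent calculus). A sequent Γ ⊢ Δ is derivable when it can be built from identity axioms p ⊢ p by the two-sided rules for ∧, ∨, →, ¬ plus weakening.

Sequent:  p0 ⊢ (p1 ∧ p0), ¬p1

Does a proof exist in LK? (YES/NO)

Derivation trace:
[¬R] p0 ⊢ (p1 ∧ p0), ¬p1
  [∧R] p1, p0 ⊢ (p1 ∧ p0)
    [Ax] p1 ⊢ p1
    [Ax] p0 ⊢ p0

Result: YES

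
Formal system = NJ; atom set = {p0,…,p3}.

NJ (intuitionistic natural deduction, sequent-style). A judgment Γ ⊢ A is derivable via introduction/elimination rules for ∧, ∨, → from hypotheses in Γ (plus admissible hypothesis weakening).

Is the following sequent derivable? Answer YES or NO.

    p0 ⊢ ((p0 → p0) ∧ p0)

Proof tree:
[∧I] p0 ⊢ ((p0 → p0) ∧ p0)
  [→I]  ⊢ (p0 → p0)
    [Ax] p0 ⊢ p0
  [Ax] p0 ⊢ p0

Result: YES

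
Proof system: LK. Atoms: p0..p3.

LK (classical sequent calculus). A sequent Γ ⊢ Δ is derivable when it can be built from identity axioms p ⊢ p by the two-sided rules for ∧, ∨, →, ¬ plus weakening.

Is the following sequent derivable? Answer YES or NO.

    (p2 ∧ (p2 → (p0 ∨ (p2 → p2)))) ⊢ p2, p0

Derivation trace:
[∧L] (p2 ∧ (p2 → (p0 ∨ (p2 → p2)))) ⊢ p2, p0
  [→L] p2, (p2 → (p0 ∨ (p2 → p2))) ⊢ p2, p0
    [Ax] p2 ⊢ p2
    [∨L] p2, (p0 ∨ (p2 → p2)) ⊢ p2, p0
      [Ax] p0 ⊢ p0
      [→L] p2, (p2 → p2) ⊢ p2
        [Ax] p2 ⊢ p2
        [Ax] p2 ⊢ p2

Result: YES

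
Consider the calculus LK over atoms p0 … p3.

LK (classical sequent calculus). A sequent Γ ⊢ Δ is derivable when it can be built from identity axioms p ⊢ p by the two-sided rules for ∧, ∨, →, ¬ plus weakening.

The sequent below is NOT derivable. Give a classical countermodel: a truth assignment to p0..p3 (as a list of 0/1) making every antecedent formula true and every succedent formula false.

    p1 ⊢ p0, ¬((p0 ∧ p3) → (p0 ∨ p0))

Enumerate valuations to refute Γ ⊢ Δ:
  v=0000: Γ:[p1=F] Δ:[p0=F, ¬((p0 ∧ p3) → (p0 ∨ p0))=F] refutes=False
  v=0001: Γ:[p1=F] Δ:[p0=F, ¬((p0 ∧ p3) → (p0 ∨ p0))=F] refutes=False
  v=0010: Γ:[p1=F] Δ:[p0=F, ¬((p0 ∧ p3) → (p0 ∨ p0))=F] refutes=False
  v=0011: Γ:[p1=F] Δ:[p0=F, ¬((p0 ∧ p3) → (p0 ∨ p0))=F] refutes=False
  v=0100: Γ:[p1=T] Δ:[p0=F, ¬((p0 ∧ p3) → (p0 ∨ p0))=F] refutes=True  ← countermodel

Result: [0, 1, 0, 0]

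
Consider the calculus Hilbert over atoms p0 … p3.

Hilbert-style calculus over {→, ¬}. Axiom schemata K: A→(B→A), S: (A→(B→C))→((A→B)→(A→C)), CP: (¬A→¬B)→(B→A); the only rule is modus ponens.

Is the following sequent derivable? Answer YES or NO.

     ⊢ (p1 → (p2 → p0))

Search for a countermodel by truth-table:
  v=0000: Γ:[] Δ:[(p1 → (p2 → p0))=T] refutes=False
  v=0001: Γ:[] Δ:[(p1 → (p2 → p0))=T] refutes=False
  v=0010: Γ:[] Δ:[(p1 → (p2 → p0))=T] refutes=False
  v=0011: Γ:[] Δ:[(p1 → (p2 → p0))=T] refutes=False
  v=0100: Γ:[] Δ:[(p1 → (p2 → p0))=T] refutes=False
  v=0101: Γ:[] Δ:[(p1 → (p2 → p0))=T] refutes=False
  v=0110: Γ:[] Δ:[(p1 → (p2 → p0))=F] refutes=True  ← countermodel

Result: NO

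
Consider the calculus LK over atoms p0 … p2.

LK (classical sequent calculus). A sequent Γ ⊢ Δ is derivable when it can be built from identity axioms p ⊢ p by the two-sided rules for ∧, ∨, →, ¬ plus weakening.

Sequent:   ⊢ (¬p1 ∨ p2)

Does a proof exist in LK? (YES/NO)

Search for a countermodel by truth-table:
  v=000: Γ:[] Δ:[(¬p1 ∨ p2)=T] refutes=False
  v=001: Γ:[] Δ:[(¬p1 ∨ p2)=T] refutes=False
  v=010: Γ:[] Δ:[(¬p1 ∨ p2)=F] refutes=True  ← countermodel

Result: NO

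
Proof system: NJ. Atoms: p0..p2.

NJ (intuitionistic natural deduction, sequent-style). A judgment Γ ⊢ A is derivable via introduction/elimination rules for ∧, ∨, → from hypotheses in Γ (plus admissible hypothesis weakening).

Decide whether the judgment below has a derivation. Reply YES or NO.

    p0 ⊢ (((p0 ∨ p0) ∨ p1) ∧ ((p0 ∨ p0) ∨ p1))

Derivation (root first):
[∧I] p0 ⊢ (((p0 ∨ p0) ∨ p1) ∧ ((p0 ∨ p0) ∨ p1))
  [∨I₁] p0 ⊢ ((p0 ∨ p0) ∨ p1)
    [∨I₂] p0 ⊢ (p0 ∨ p0)
      [Ax] p0 ⊢ p0
  [∨I₁] p0 ⊢ ((p0 ∨ p0) ∨ p1)
    [∨I₂] p0 ⊢ (p0 ∨ p0)
      [Ax] p0 ⊢ p0

Result: YES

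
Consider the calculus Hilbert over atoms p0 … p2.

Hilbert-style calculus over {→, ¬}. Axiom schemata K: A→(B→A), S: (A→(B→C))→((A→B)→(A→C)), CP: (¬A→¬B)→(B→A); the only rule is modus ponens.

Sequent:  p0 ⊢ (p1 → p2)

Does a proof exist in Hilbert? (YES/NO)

Enumerate valuations to refute Γ ⊢ Δ:
  v=000: Γ:[p0=F] Δ:[(p1 → p2)=T] refutes=False
  v=001: Γ:[p0=F] Δ:[(p1 → p2)=T] refutes=False
  v=010: Γ:[p0=F] Δ:[(p1 → p2)=F] refutes=False
  v=011: Γ:[p0=F] Δ:[(p1 → p2)=T] refutes=False
  v=100: Γ:[p0=T] Δ:[(p1 → p2)=T] refutes=False
  v=101: Γ:[p0=T] Δ:[(p1 → p2)=T] refutes=False
  v=110: Γ:[p0=T] Δ:[(p1 → p2)=F] refutes=True  ← countermodel

Result: NO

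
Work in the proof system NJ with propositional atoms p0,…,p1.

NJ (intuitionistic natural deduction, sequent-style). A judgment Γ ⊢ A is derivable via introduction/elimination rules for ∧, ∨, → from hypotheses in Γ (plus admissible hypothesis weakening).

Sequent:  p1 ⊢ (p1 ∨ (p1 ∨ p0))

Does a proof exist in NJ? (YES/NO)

Proof tree:
[∨I₂] p1 ⊢ (p1 ∨ (p1 ∨ p0))
  [∨I₁] p1 ⊢ (p1 ∨ p0)
    [Ax] p1 ⊢ p1

Result: YES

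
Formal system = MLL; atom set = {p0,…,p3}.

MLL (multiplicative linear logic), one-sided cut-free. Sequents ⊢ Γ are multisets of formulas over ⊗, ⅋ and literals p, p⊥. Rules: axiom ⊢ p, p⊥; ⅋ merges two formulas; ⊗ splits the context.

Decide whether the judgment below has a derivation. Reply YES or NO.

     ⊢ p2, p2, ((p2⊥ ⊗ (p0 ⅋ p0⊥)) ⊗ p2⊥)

Derivation (root first):
[⊗]  ⊢ p2, p2, ((p2⊥ ⊗ (p0 ⅋ p0⊥)) ⊗ p2⊥)
  [⊗]  ⊢ p2, (p2⊥ ⊗ (p0 ⅋ p0⊥))
    [Ax]  ⊢ p2, p2⊥
    [⅋]  ⊢ (p0 ⅋ p0⊥)
      [Ax]  ⊢ p0, p0⊥
  [Ax]  ⊢ p2, p2⊥

Result: YES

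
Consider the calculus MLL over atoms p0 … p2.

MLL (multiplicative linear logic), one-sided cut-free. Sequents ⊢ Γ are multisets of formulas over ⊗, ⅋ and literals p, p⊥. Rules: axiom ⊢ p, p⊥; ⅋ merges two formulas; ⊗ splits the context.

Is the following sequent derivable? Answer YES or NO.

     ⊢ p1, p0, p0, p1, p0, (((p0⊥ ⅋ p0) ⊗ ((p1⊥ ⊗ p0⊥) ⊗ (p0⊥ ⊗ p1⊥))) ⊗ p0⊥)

Proof tree:
[⊗]  ⊢ p1, p0, p0, p1, p0, (((p0⊥ ⅋ p0) ⊗ ((p1⊥ ⊗ p0⊥) ⊗ (p0⊥ ⊗ p1⊥))) ⊗ p0⊥)
  [⊗]  ⊢ p1, p0, p0, p1, ((p0⊥ ⅋ p0) ⊗ ((p1⊥ ⊗ p0⊥) ⊗ (p0⊥ ⊗ p1⊥)))
    [⅋]  ⊢ (p0⊥ ⅋ p0)
      [Ax]  ⊢ p0, p0⊥
    [⊗]  ⊢ p1, p0, p0, p1, ((p1⊥ ⊗ p0⊥) ⊗ (p0⊥ ⊗ p1⊥))
      [⊗]  ⊢ p1, p0, (p1⊥ ⊗ p0⊥)
        [Ax]  ⊢ p1, p1⊥
        [Ax]  ⊢ p0, p0⊥
      [⊗]  ⊢ p0, p1, (p0⊥ ⊗ p1⊥)
        [Ax]  ⊢ p0, p0⊥
        [Ax]  ⊢ p1, p1⊥
  [Ax]  ⊢ p0, p0⊥

Result: YES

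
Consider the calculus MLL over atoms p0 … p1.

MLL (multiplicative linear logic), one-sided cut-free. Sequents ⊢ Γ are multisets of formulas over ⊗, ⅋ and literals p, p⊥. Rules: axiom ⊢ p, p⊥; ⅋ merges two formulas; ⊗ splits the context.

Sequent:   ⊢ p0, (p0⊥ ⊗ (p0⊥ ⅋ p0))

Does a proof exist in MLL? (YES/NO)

Derivation trace:
[⊗]  ⊢ p0, (p0⊥ ⊗ (p0⊥ ⅋ p0))
  [Ax]  ⊢ p0, p0⊥
  [⅋]  ⊢ (p0⊥ ⅋ p0)
    [Ax]  ⊢ p0, p0⊥

Result: YES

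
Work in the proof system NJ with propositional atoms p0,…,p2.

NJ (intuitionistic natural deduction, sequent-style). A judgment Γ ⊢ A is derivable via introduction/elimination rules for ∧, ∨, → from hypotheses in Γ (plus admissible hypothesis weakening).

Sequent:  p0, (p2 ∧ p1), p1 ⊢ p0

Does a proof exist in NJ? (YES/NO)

Derivation (root first):
[Wk] p0, (p2 ∧ p1), p1 ⊢ p0
  [Wk] p0, (p2 ∧ p1) ⊢ p0
    [Ax] p0 ⊢ p0

Result: YES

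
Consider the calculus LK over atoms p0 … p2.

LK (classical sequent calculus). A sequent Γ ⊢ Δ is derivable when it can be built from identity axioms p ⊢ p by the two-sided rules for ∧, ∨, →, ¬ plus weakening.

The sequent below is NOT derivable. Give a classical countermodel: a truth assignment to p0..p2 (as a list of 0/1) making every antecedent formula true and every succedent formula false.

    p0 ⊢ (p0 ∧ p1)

Search for a countermodel by truth-table:
  v=000: Γ:[p0=F] Δ:[(p0 ∧ p1)=F] refutes=False
  v=001: Γ:[p0=F] Δ:[(p0 ∧ p1)=F] refutes=False
  v=010: Γ:[p0=F] Δ:[(p0 ∧ p1)=F] refutes=False
  v=011: Γ:[p0=F] Δ:[(p0 ∧ p1)=F] refutes=False
  v=100: Γ:[p0=T] Δ:[(p0 ∧ p1)=F] refutes=True  ← countermodel

Result: [1, 0, 0]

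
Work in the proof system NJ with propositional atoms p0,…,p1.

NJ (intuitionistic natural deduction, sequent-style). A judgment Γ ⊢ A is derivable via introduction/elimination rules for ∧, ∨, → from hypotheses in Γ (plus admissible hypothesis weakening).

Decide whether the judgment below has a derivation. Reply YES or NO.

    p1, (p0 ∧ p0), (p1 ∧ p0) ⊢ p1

Proof tree:
[Wk] p1, (p0 ∧ p0), (p1 ∧ p0) ⊢ p1
  [Wk] p1, (p0 ∧ p0) ⊢ p1
    [Ax] p1 ⊢ p1

Result: YES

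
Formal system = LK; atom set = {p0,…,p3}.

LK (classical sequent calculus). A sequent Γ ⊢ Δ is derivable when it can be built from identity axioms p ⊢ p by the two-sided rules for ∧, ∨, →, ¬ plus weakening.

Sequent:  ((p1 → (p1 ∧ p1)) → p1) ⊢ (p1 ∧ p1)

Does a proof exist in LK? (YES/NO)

Derivation trace:
[→L] ((p1 → (p1 ∧ p1)) → p1) ⊢ (p1 ∧ p1)
  [→R]  ⊢ (p1 → (p1 ∧ p1))
    [∧R] p1 ⊢ (p1 ∧ p1)
      [Ax] p1 ⊢ p1
      [Ax] p1 ⊢ p1
  [∧R] p1 ⊢ (p1 ∧ p1)
    [Ax] p1 ⊢ p1
    [Ax] p1 ⊢ p1

Result: YES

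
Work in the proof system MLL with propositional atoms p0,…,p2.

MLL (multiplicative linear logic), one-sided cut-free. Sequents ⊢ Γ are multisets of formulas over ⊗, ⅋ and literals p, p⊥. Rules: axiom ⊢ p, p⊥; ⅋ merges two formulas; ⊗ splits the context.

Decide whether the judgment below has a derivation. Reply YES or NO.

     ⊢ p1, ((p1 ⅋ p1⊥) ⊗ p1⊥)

Derivation trace:
[⊗]  ⊢ p1, ((p1 ⅋ p1⊥) ⊗ p1⊥)
  [⅋]  ⊢ (p1 ⅋ p1⊥)
    [Ax]  ⊢ p1, p1⊥
  [Ax]  ⊢ p1, p1⊥

Result: YES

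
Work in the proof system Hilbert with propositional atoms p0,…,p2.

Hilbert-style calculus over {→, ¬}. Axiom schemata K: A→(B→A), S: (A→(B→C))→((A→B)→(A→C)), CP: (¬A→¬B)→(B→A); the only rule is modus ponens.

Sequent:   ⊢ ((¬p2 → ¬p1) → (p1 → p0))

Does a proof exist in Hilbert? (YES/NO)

Truth-table refutation:
  v=000: Γ:[] Δ:[((¬p2 → ¬p1) → (p1 → p0))=T] refutes=False
  v=001: Γ:[] Δ:[((¬p2 → ¬p1) → (p1 → p0))=T] refutes=False
  v=010: Γ:[] Δ:[((¬p2 → ¬p1) → (p1 → p0))=T] refutes=False
  v=011: Γ:[] Δ:[((¬p2 → ¬p1) → (p1 → p0))=F] refutes=True  ← countermodel

Result: NO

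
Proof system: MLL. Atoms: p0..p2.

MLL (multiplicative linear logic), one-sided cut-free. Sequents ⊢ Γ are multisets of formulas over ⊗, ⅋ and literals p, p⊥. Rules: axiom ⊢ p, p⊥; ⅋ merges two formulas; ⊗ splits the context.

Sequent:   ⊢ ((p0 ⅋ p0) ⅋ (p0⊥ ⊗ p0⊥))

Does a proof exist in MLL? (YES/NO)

Derivation trace:
[⅋]  ⊢ ((p0 ⅋ p0) ⅋ (p0⊥ ⊗ p0⊥))
  [⅋]  ⊢ (p0⊥ ⊗ p0⊥), (p0 ⅋ p0)
    [⊗]  ⊢ p0, p0, (p0⊥ ⊗ p0⊥)
      [Ax]  ⊢ p0, p0⊥
      [Ax]  ⊢ p0, p0⊥

Result: YES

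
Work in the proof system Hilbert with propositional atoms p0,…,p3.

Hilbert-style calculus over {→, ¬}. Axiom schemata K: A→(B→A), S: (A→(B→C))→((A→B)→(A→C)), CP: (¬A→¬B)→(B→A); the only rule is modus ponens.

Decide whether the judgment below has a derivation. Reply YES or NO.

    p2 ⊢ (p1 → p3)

Enumerate valuations to refute Γ ⊢ Δ:
  v=0000: Γ:[p2=F] Δ:[(p1 → p3)=T] refutes=False
  v=0001: Γ:[p2=F] Δ:[(p1 → p3)=T] refutes=False
  v=0010: Γ:[p2=T] Δ:[(p1 → p3)=T] refutes=False
  v=0011: Γ:[p2=T] Δ:[(p1 → p3)=T] refutes=False
  v=0100: Γ:[p2=F] Δ:[(p1 → p3)=F] refutes=False
  v=0101: Γ:[p2=F] Δ:[(p1 → p3)=T] refutes=False
  v=0110: Γ:[p2=T] Δ:[(p1 → p3)=F] refutes=True  ← countermodel

Result: NO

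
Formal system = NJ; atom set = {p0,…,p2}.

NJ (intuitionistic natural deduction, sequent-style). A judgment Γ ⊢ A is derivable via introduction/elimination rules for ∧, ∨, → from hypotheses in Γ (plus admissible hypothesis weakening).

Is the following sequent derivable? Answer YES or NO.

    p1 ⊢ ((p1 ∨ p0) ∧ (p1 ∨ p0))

Proof tree:
[∧I] p1 ⊢ ((p1 ∨ p0) ∧ (p1 ∨ p0))
  [∨I₁] p1 ⊢ (p1 ∨ p0)
    [Ax] p1 ⊢ p1
  [∨I₁] p1 ⊢ (p1 ∨ p0)
    [Ax] p1 ⊢ p1

Result: YES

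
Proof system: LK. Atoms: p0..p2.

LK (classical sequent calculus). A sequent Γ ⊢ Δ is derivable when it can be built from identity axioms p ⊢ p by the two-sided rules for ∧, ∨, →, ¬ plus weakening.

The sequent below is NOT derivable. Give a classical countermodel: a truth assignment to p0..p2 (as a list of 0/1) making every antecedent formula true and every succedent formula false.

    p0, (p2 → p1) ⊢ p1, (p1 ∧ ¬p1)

Truth-table refutation:
  v=000: Γ:[p0=F, (p2 → p1)=T] Δ:[p1=F, (p1 ∧ ¬p1)=F] refutes=False
  v=001: Γ:[p0=F, (p2 → p1)=F] Δ:[p1=F, (p1 ∧ ¬p1)=F] refutes=False
  v=010: Γ:[p0=F, (p2 → p1)=T] Δ:[p1=T, (p1 ∧ ¬p1)=F] refutes=False
  v=011: Γ:[p0=F, (p2 → p1)=T] Δ:[p1=T, (p1 ∧ ¬p1)=F] refutes=False
  v=100: Γ:[p0=T, (p2 → p1)=T] Δ:[p1=F, (p1 ∧ ¬p1)=F] refutes=True  ← countermodel

Result: [1, 0, 0]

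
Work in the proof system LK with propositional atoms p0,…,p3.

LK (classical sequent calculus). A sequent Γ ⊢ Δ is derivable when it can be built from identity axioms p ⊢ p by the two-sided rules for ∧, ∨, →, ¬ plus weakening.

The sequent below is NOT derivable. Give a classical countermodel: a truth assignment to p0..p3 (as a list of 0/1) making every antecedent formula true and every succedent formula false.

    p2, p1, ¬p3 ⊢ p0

Enumerate valuations to refute Γ ⊢ Δ:
  v=0000: Γ:[p2=F, p1=F, ¬p3=T] Δ:[p0=F] refutes=False
  v=0001: Γ:[p2=F, p1=F, ¬p3=F] Δ:[p0=F] refutes=False
  v=0010: Γ:[p2=T, p1=F, ¬p3=T] Δ:[p0=F] refutes=False
  v=0011: Γ:[p2=T, p1=F, ¬p3=F] Δ:[p0=F] refutes=False
  v=0100: Γ:[p2=F, p1=T, ¬p3=T] Δ:[p0=F] refutes=False
  v=0101: Γ:[p2=F, p1=T, ¬p3=F] Δ:[p0=F] refutes=False
  v=0110: Γ:[p2=T, p1=T, ¬p3=T] Δ:[p0=F] refutes=True  ← countermodel

Result: [0, 1, 1, 0]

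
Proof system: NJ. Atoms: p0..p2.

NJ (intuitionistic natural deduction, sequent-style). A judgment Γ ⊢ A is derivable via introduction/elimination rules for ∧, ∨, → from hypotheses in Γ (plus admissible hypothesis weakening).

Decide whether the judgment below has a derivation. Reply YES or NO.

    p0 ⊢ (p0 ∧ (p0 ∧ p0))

Derivation (root first):
[∧I] p0 ⊢ (p0 ∧ (p0 ∧ p0))
  [Ax] p0 ⊢ p0
  [∧I] p0 ⊢ (p0 ∧ p0)
    [Ax] p0 ⊢ p0
    [Ax] p0 ⊢ p0

Result: YES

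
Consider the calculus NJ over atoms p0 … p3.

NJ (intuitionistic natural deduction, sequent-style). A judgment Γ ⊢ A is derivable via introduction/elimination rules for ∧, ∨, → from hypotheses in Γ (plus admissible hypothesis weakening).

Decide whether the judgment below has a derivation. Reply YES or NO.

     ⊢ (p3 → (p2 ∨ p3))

Derivation trace:
[→I]  ⊢ (p3 → (p2 ∨ p3))
  [∨I₂] p3 ⊢ (p2 ∨ p3)
    [Ax] p3 ⊢ p3

Result: YES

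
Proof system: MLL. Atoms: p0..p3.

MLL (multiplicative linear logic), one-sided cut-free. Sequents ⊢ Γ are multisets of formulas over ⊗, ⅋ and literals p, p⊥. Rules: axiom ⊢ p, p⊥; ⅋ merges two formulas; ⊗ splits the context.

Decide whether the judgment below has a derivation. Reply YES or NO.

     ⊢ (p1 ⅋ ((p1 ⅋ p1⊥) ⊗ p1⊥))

Derivation trace:
[⅋]  ⊢ (p1 ⅋ ((p1 ⅋ p1⊥) ⊗ p1⊥))
  [⊗]  ⊢ p1, ((p1 ⅋ p1⊥) ⊗ p1⊥)
    [⅋]  ⊢ (p1 ⅋ p1⊥)
      [Ax]  ⊢ p1, p1⊥
    [Ax]  ⊢ p1, p1⊥

Result: YES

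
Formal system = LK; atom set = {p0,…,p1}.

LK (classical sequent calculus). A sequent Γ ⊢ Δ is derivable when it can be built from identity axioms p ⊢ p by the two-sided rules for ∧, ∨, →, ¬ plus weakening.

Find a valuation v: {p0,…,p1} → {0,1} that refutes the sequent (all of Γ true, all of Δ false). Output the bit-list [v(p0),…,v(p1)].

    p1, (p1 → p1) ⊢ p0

Enumerate valuations to refute Γ ⊢ Δ:
  v=00: Γ:[p1=F, (p1 → p1)=T] Δ:[p0=F] refutes=False
  v=01: Γ:[p1=T, (p1 → p1)=T] Δ:[p0=F] refutes=True  ← countermodel

Result: [0, 1]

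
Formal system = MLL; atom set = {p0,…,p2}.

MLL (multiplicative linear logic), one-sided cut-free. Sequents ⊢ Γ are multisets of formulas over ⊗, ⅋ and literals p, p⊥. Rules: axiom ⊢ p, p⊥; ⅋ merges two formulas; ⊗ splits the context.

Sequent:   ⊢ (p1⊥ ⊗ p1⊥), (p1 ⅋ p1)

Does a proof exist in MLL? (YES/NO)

Derivation (root first):
[⅋]  ⊢ (p1⊥ ⊗ p1⊥), (p1 ⅋ p1)
  [⊗]  ⊢ p1, p1, (p1⊥ ⊗ p1⊥)
    [Ax]  ⊢ p1, p1⊥
    [Ax]  ⊢ p1, p1⊥

Result: YES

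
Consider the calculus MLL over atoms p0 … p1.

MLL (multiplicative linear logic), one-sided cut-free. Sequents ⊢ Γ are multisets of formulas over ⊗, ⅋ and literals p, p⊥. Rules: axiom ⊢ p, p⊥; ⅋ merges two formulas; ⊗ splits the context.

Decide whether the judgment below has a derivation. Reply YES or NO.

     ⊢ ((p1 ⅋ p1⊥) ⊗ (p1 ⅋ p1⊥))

Derivation trace:
[⊗]  ⊢ ((p1 ⅋ p1⊥) ⊗ (p1 ⅋ p1⊥))
  [⅋]  ⊢ (p1 ⅋ p1⊥)
    [Ax]  ⊢ p1, p1⊥
  [⅋]  ⊢ (p1 ⅋ p1⊥)
    [Ax]  ⊢ p1, p1⊥

Result: YES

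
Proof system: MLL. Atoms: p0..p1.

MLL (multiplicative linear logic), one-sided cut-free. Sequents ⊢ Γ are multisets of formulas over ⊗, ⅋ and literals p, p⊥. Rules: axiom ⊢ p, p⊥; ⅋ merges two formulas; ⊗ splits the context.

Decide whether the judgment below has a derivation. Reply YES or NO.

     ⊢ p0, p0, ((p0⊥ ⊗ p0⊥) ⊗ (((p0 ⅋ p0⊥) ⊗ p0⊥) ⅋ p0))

Derivation trace:
[⊗]  ⊢ p0, p0, ((p0⊥ ⊗ p0⊥) ⊗ (((p0 ⅋ p0⊥) ⊗ p0⊥) ⅋ p0))
  [⊗]  ⊢ p0, p0, (p0⊥ ⊗ p0⊥)
    [Ax]  ⊢ p0, p0⊥
    [Ax]  ⊢ p0, p0⊥
  [⅋]  ⊢ (((p0 ⅋ p0⊥) ⊗ p0⊥) ⅋ p0)
    [⊗]  ⊢ p0, ((p0 ⅋ p0⊥) ⊗ p0⊥)
      [⅋]  ⊢ (p0 ⅋ p0⊥)
        [Ax]  ⊢ p0, p0⊥
      [Ax]  ⊢ p0, p0⊥

Result: YES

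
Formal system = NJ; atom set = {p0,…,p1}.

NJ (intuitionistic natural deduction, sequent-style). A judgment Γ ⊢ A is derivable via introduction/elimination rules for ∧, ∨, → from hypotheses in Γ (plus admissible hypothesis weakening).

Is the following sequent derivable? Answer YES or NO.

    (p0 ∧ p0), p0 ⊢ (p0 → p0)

Proof tree:
[Wk] (p0 ∧ p0), p0 ⊢ (p0 → p0)
  [Wk] (p0 ∧ p0) ⊢ (p0 → p0)
    [→I]  ⊢ (p0 → p0)
      [Ax] p0 ⊢ p0

Result: YES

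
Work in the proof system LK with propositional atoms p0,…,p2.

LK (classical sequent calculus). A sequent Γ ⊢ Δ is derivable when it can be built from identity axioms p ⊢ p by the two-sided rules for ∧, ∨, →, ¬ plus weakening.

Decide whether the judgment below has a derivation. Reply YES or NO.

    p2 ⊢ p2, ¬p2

Derivation (root first):
[¬R] p2 ⊢ p2, ¬p2
  [WL] p2, p2 ⊢ p2
    [Ax] p2 ⊢ p2

Result: YES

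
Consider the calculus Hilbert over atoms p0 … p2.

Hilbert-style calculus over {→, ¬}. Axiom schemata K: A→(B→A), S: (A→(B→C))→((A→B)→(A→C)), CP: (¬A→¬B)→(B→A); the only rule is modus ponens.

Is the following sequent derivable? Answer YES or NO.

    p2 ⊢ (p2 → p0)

Search for a countermodel by truth-table:
  v=000: Γ:[p2=F] Δ:[(p2 → p0)=T] refutes=False
  v=001: Γ:[p2=T] Δ:[(p2 → p0)=F] refutes=True  ← countermodel

Result: NO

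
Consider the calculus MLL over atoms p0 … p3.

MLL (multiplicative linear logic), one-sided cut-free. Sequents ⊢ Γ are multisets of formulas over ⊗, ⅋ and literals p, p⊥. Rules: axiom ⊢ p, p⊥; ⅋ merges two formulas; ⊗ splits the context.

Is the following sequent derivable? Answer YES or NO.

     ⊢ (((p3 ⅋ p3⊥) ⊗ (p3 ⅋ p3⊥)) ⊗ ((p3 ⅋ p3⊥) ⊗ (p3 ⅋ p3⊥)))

Proof tree:
[⊗]  ⊢ (((p3 ⅋ p3⊥) ⊗ (p3 ⅋ p3⊥)) ⊗ ((p3 ⅋ p3⊥) ⊗ (p3 ⅋ p3⊥)))
  [⊗]  ⊢ ((p3 ⅋ p3⊥) ⊗ (p3 ⅋ p3⊥))
    [⅋]  ⊢ (p3 ⅋ p3⊥)
      [Ax]  ⊢ p3, p3⊥
    [⅋]  ⊢ (p3 ⅋ p3⊥)
      [Ax]  ⊢ p3, p3⊥
  [⊗]  ⊢ ((p3 ⅋ p3⊥) ⊗ (p3 ⅋ p3⊥))
    [⅋]  ⊢ (p3 ⅋ p3⊥)
      [Ax]  ⊢ p3, p3⊥
    [⅋]  ⊢ (p3 ⅋ p3⊥)
      [Ax]  ⊢ p3, p3⊥

Result: YES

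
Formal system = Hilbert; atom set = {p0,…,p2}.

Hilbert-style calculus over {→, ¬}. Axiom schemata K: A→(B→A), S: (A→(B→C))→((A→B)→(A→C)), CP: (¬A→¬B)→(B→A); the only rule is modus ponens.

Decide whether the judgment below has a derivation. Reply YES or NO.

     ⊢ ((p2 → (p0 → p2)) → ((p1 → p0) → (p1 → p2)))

Truth-table refutation:
  v=000: Γ:[] Δ:[((p2 → (p0 → p2)) → ((p1 → p0) → (p1 → p2)))=T] refutes=False
  v=001: Γ:[] Δ:[((p2 → (p0 → p2)) → ((p1 → p0) → (p1 → p2)))=T] refutes=False
  v=010: Γ:[] Δ:[((p2 → (p0 → p2)) → ((p1 → p0) → (p1 → p2)))=T] refutes=False
  v=011: Γ:[] Δ:[((p2 → (p0 → p2)) → ((p1 → p0) → (p1 → p2)))=T] refutes=False
  v=100: Γ:[] Δ:[((p2 → (p0 → p2)) → ((p1 → p0) → (p1 → p2)))=T] refutes=False
  v=101: Γ:[] Δ:[((p2 → (p0 → p2)) → ((p1 → p0) → (p1 → p2)))=T] refutes=False
  v=110: Γ:[] Δ:[((p2 → (p0 → p2)) → ((p1 → p0) → (p1 → p2)))=F] refutes=True  ← countermodel

Result: NO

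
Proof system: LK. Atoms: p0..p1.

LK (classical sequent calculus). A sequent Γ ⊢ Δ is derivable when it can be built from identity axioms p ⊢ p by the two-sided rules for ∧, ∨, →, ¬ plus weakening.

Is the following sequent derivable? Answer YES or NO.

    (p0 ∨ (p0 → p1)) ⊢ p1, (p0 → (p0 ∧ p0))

Derivation (root first):
[→R] (p0 ∨ (p0 → p1)) ⊢ p1, (p0 → (p0 ∧ p0))
  [∨L] p0, (p0 ∨ (p0 → p1)) ⊢ p1, (p0 ∧ p0)
    [∧R] p0 ⊢ (p0 ∧ p0)
      [Ax] p0 ⊢ p0
      [Ax] p0 ⊢ p0
    [→L] p0, (p0 → p1) ⊢ p1
      [Ax] p0 ⊢ p0
      [Ax] p1 ⊢ p1

Result: YES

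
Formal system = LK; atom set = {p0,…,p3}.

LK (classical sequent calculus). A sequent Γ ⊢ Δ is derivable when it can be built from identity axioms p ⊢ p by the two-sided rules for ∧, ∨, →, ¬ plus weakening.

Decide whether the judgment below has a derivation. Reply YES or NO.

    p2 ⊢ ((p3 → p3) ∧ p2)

Proof tree:
[∧R] p2 ⊢ ((p3 → p3) ∧ p2)
  [→R]  ⊢ (p3 → p3)
    [Ax] p3 ⊢ p3
  [Ax] p2 ⊢ p2

Result: YES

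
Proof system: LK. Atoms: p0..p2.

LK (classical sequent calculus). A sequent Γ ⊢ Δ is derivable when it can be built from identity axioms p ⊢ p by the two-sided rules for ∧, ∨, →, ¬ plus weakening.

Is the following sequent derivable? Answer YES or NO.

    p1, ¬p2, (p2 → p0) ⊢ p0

Search for a countermodel by truth-table:
  v=000: Γ:[p1=F, ¬p2=T, (p2 → p0)=T] Δ:[p0=F] refutes=False
  v=001: Γ:[p1=F, ¬p2=F, (p2 → p0)=F] Δ:[p0=F] refutes=False
  v=010: Γ:[p1=T, ¬p2=T, (p2 → p0)=T] Δ:[p0=F] refutes=True  ← countermodel

Result: NO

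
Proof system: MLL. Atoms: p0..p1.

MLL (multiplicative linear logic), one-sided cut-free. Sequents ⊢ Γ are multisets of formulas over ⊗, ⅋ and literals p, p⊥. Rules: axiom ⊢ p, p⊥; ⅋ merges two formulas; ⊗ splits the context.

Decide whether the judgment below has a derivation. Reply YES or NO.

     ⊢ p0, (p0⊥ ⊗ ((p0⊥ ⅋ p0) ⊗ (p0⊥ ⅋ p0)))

Derivation trace:
[⊗]  ⊢ p0, (p0⊥ ⊗ ((p0⊥ ⅋ p0) ⊗ (p0⊥ ⅋ p0)))
  [Ax]  ⊢ p0, p0⊥
  [⊗]  ⊢ ((p0⊥ ⅋ p0) ⊗ (p0⊥ ⅋ p0))
    [⅋]  ⊢ (p0⊥ ⅋ p0)
      [Ax]  ⊢ p0, p0⊥
    [⅋]  ⊢ (p0⊥ ⅋ p0)
      [Ax]  ⊢ p0, p0⊥

Result: YES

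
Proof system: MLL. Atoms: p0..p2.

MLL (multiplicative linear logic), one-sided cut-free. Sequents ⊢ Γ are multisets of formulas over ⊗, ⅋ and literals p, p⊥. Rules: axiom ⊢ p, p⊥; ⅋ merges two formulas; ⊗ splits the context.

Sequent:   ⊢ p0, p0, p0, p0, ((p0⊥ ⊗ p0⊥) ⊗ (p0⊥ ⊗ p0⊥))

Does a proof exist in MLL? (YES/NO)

Proof tree:
[⊗]  ⊢ p0, p0, p0, p0, ((p0⊥ ⊗ p0⊥) ⊗ (p0⊥ ⊗ p0⊥))
  [⊗]  ⊢ p0, p0, (p0⊥ ⊗ p0⊥)
    [Ax]  ⊢ p0, p0⊥
    [Ax]  ⊢ p0, p0⊥
  [⊗]  ⊢ p0, p0, (p0⊥ ⊗ p0⊥)
    [Ax]  ⊢ p0, p0⊥
    [Ax]  ⊢ p0, p0⊥

Result: YES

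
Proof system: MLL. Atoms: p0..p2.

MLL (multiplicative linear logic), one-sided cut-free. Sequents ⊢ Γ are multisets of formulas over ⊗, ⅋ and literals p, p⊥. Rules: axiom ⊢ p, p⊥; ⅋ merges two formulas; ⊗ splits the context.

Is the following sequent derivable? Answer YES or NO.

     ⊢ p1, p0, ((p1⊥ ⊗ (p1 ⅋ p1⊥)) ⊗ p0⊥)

Derivation trace:
[⊗]  ⊢ p1, p0, ((p1⊥ ⊗ (p1 ⅋ p1⊥)) ⊗ p0⊥)
  [⊗]  ⊢ p1, (p1⊥ ⊗ (p1 ⅋ p1⊥))
    [Ax]  ⊢ p1, p1⊥
    [⅋]  ⊢ (p1 ⅋ p1⊥)
      [Ax]  ⊢ p1, p1⊥
  [Ax]  ⊢ p0, p0⊥

Result: YES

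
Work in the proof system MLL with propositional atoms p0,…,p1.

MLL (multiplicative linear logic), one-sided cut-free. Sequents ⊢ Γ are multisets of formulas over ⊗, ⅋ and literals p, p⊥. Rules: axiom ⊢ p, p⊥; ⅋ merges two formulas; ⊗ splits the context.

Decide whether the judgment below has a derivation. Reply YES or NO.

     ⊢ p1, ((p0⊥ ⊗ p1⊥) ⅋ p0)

Derivation (root first):
[⅋]  ⊢ p1, ((p0⊥ ⊗ p1⊥) ⅋ p0)
  [⊗]  ⊢ p0, p1, (p0⊥ ⊗ p1⊥)
    [Ax]  ⊢ p0, p0⊥
    [Ax]  ⊢ p1, p1⊥

Result: YES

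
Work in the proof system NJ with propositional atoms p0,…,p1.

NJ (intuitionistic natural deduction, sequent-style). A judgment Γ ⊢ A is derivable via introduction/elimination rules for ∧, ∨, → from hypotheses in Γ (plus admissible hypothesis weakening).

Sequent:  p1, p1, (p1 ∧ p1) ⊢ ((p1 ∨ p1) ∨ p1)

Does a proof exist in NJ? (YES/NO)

Proof tree:
[Wk] p1, p1, (p1 ∧ p1) ⊢ ((p1 ∨ p1) ∨ p1)
  [∨I₁] p1, p1 ⊢ ((p1 ∨ p1) ∨ p1)
    [Wk] p1, p1 ⊢ (p1 ∨ p1)
      [∨I₁] p1 ⊢ (p1 ∨ p1)
        [Ax] p1 ⊢ p1

Result: YES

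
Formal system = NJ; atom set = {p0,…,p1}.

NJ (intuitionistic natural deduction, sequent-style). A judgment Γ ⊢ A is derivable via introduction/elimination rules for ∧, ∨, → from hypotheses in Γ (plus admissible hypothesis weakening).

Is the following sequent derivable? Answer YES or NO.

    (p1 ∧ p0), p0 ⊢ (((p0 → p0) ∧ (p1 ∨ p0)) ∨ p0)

Derivation trace:
[∨I₁] (p1 ∧ p0), p0 ⊢ (((p0 → p0) ∧ (p1 ∨ p0)) ∨ p0)
  [∧I] (p1 ∧ p0), p0 ⊢ ((p0 → p0) ∧ (p1 ∨ p0))
    [→I]  ⊢ (p0 → p0)
      [Ax] p0 ⊢ p0
    [Wk] p0, (p1 ∧ p0) ⊢ (p1 ∨ p0)
      [∨I₂] p0 ⊢ (p1 ∨ p0)
        [Ax] p0 ⊢ p0

Result: YES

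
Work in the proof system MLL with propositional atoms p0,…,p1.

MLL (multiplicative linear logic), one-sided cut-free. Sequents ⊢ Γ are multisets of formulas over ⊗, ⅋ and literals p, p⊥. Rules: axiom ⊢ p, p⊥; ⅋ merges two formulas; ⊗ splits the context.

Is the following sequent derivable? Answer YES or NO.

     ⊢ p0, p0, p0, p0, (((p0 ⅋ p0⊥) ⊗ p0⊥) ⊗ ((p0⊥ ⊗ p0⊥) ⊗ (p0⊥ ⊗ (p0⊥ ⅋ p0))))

Derivation trace:
[⊗]  ⊢ p0, p0, p0, p0, (((p0 ⅋ p0⊥) ⊗ p0⊥) ⊗ ((p0⊥ ⊗ p0⊥) ⊗ (p0⊥ ⊗ (p0⊥ ⅋ p0))))
  [⊗]  ⊢ p0, ((p0 ⅋ p0⊥) ⊗ p0⊥)
    [⅋]  ⊢ (p0 ⅋ p0⊥)
      [Ax]  ⊢ p0, p0⊥
    [Ax]  ⊢ p0, p0⊥
  [⊗]  ⊢ p0, p0, p0, ((p0⊥ ⊗ p0⊥) ⊗ (p0⊥ ⊗ (p0⊥ ⅋ p0)))
    [⊗]  ⊢ p0, p0, (p0⊥ ⊗ p0⊥)
      [Ax]  ⊢ p0, p0⊥
      [Ax]  ⊢ p0, p0⊥
    [⊗]  ⊢ p0, (p0⊥ ⊗ (p0⊥ ⅋ p0))
      [Ax]  ⊢ p0, p0⊥
      [⅋]  ⊢ (p0⊥ ⅋ p0)
        [Ax]  ⊢ p0, p0⊥

Result: YES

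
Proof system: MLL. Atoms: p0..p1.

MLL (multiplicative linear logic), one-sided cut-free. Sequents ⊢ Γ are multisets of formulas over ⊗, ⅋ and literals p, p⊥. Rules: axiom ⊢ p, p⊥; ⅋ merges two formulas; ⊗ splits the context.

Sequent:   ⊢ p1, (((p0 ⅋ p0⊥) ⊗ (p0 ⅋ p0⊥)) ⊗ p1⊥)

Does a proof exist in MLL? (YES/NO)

Proof tree:
[⊗]  ⊢ p1, (((p0 ⅋ p0⊥) ⊗ (p0 ⅋ p0⊥)) ⊗ p1⊥)
  [⊗]  ⊢ ((p0 ⅋ p0⊥) ⊗ (p0 ⅋ p0⊥))
    [⅋]  ⊢ (p0 ⅋ p0⊥)
      [Ax]  ⊢ p0, p0⊥
    [⅋]  ⊢ (p0 ⅋ p0⊥)
      [Ax]  ⊢ p0, p0⊥
  [Ax]  ⊢ p1, p1⊥

Result: YES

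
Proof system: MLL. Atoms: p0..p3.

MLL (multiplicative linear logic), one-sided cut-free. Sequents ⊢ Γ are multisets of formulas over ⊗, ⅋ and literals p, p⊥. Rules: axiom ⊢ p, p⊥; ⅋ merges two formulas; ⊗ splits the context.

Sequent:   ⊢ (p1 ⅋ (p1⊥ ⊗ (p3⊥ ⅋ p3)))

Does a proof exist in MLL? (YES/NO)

Derivation (root first):
[⅋]  ⊢ (p1 ⅋ (p1⊥ ⊗ (p3⊥ ⅋ p3)))
  [⊗]  ⊢ p1, (p1⊥ ⊗ (p3⊥ ⅋ p3))
    [Ax]  ⊢ p1, p1⊥
    [⅋]  ⊢ (p3⊥ ⅋ p3)
      [Ax]  ⊢ p3, p3⊥

Result: YES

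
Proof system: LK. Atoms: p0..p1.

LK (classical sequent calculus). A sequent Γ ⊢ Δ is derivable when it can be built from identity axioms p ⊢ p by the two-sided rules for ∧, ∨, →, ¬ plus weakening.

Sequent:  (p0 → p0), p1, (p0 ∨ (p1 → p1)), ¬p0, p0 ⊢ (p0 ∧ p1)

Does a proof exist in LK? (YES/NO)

Proof tree:
[∧R] (p0 → p0), p1, (p0 ∨ (p1 → p1)), ¬p0, p0 ⊢ (p0 ∧ p1)
  [→L] p0, (p0 → p0) ⊢ p0
    [Ax] p0 ⊢ p0
    [Ax] p0 ⊢ p0
  [¬L] p1, (p0 ∨ (p1 → p1)), ¬p0 ⊢ p1
    [∨L] p1, (p0 ∨ (p1 → p1)) ⊢ p1, p0
      [Ax] p0 ⊢ p0
      [→L] p1, (p1 → p1) ⊢ p1
        [Ax] p1 ⊢ p1
        [Ax] p1 ⊢ p1

Result: YES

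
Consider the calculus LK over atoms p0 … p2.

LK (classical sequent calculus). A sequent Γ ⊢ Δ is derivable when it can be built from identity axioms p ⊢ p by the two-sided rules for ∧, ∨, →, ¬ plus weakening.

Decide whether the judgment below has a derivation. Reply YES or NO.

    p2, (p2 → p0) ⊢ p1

Search for a countermodel by truth-table:
  v=000: Γ:[p2=F, (p2 → p0)=T] Δ:[p1=F] refutes=False
  v=001: Γ:[p2=T, (p2 → p0)=F] Δ:[p1=F] refutes=False
  v=010: Γ:[p2=F, (p2 → p0)=T] Δ:[p1=T] refutes=False
  v=011: Γ:[p2=T, (p2 → p0)=F] Δ:[p1=T] refutes=False
  v=100: Γ:[p2=F, (p2 → p0)=T] Δ:[p1=F] refutes=False
  v=101: Γ:[p2=T, (p2 → p0)=T] Δ:[p1=F] refutes=True  ← countermodel

Result: NO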